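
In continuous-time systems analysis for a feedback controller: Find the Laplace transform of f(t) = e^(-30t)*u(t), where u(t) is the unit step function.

Standard Laplace transform pair:
e^(-at)*u(t) <-> 1/(s+a)
With a = 30: L{e^(-30t)*u(t)} = 1/(s+30), ROC: Re(s) > -30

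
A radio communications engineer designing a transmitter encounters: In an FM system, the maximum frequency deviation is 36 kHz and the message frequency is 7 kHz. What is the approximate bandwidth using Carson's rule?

Carson's rule: BW = 2*(delta_f + f_m)
= 2*(36 + 7) kHz = 86 kHz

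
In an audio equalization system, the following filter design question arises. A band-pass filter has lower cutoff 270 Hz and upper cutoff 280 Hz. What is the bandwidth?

Bandwidth = f_high - f_low
= 280 Hz - 270 Hz = 10 Hz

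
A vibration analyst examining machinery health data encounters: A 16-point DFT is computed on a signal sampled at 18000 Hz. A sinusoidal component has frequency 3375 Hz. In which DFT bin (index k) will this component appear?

DFT frequency resolution = f_s/N = 18000/16 = 1125 Hz
Bin index k = f_signal / resolution = 3375 / 1125 = 3
The signal frequency 3375 Hz falls in DFT bin k = 3.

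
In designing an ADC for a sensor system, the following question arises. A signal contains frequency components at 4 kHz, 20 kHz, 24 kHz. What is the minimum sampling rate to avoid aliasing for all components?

The highest frequency component is f_max = 24 kHz.
Nyquist rate = 2 * f_max = 2 * 24 kHz = 48 kHz.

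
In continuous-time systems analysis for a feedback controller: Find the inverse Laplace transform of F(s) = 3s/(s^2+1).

Standard pair: s/(s^2+w^2) <-> cos(wt)*u(t)
With k=3, w=1: f(t) = 3*cos(t)*u(t)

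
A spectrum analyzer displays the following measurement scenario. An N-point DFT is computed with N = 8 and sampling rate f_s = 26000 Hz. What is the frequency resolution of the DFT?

DFT frequency resolution = f_s / N
= 26000 / 8 = 3250 Hz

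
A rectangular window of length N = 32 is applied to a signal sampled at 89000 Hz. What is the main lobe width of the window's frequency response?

For a rectangular window of length N,
the main lobe width in frequency is 2*f_s/N.
= 2*89000/32 = 11125/2 Hz
This determines the minimum frequency separation for resolving two sinusoids.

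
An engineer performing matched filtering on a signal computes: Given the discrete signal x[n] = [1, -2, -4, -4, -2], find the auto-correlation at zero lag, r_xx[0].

The auto-correlation at zero lag r_xx[0] equals the signal energy.
r_xx[0] = sum of x[n]^2 = 1^2 + (-2)^2 + (-4)^2 + (-4)^2 + (-2)^2
= 1 + 4 + 16 + 16 + 4 = 41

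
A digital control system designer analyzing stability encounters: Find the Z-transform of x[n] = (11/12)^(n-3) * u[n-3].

Time-shifting property: if X(z) = Z{x[n]}, then Z{x[n-d]} = z^(-d) * X(z)
X(z) = z/(z - 11/12) for x[n] = (11/12)^n * u[n]
Z{x[n-3]} = z^(-3) * z/(z - 11/12) = z^(-2)/(z - 11/12)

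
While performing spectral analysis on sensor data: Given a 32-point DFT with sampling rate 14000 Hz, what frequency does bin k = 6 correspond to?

The frequency of DFT bin k is: f_k = k * f_s / N
f_6 = 6 * 14000 / 32 = 2625 Hz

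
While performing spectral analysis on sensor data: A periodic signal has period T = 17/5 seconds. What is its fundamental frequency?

The fundamental frequency is the reciprocal of the period.
f = 1/T = 1/(17/5) = 5/17 Hz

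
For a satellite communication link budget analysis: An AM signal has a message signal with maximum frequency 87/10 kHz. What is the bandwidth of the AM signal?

In AM (double-sideband), the bandwidth is twice the message frequency.
BW = 2 * f_m = 2 * 87/10 kHz = 87/5 kHz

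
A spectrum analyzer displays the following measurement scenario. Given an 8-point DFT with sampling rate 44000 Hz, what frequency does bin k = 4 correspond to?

The frequency of DFT bin k is: f_k = k * f_s / N
f_4 = 4 * 44000 / 8 = 22000 Hz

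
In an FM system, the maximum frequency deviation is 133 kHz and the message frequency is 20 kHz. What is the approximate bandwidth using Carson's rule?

Carson's rule: BW = 2*(delta_f + f_m)
= 2*(133 + 20) kHz = 306 kHz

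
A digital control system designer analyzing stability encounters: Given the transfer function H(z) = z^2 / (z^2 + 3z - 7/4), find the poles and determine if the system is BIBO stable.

Poles are roots of the denominator: z^2 + 3z - 7/4 = 0.
Quadratic formula: z = [-(3) +/- sqrt((3)^2 - 4*(-7/4))] / 2
Discriminant = 9 + 7 = 16; sqrt = 4.
z = (-3 +/- 4) / 2 => z = 1/2 or z = -7/2.
|p1| = 7/2, |p2| = 1/2.
For BIBO stability, all poles must lie inside the unit circle (|p| < 1).
System is UNSTABLE since at least one |p| >= 1.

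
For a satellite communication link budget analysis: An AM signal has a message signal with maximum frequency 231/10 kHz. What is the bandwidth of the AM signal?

In AM (double-sideband), the bandwidth is twice the message frequency.
BW = 2 * f_m = 2 * 231/10 kHz = 231/5 kHz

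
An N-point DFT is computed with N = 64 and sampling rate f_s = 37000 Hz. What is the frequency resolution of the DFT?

DFT frequency resolution = f_s / N
= 37000 / 64 = 4625/8 Hz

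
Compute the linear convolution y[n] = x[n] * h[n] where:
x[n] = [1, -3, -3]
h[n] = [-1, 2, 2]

y[n] = sum_k x[k]*h[n-k]. Output length = len(x) + len(h) - 1 = 3 + 3 - 1 = 5.
y[0] = 1*-1 = -1
y[1] = -3*-1 + 1*2 = 5
y[2] = -3*-1 + -3*2 + 1*2 = -1
y[3] = -3*2 + -3*2 = -12
y[4] = -3*2 = -6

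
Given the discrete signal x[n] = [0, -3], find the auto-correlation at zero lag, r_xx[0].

The auto-correlation at zero lag r_xx[0] equals the signal energy.
r_xx[0] = sum of x[n]^2 = 0^2 + (-3)^2
= 0 + 9 = 9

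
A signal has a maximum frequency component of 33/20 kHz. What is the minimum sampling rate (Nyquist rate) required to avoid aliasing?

By the Nyquist-Shannon sampling theorem,
the minimum sampling rate (Nyquist rate) must be at least 2 * f_max.
Nyquist rate = 2 * 33/20 kHz = 33/10 kHz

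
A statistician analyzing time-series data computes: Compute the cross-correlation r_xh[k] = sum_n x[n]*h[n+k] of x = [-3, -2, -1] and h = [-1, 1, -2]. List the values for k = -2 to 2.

Both sequences indexed from 0 and zero outside their support.
Lags with overlap: k = -2 to 2.
  r_xh[-2] = x[2]*h[0] = 1
  r_xh[-1] = x[1]*h[0] + x[2]*h[1] = 1
  r_xh[0] = x[0]*h[0] + x[1]*h[1] + x[2]*h[2] = 3
  r_xh[1] = x[0]*h[1] + x[1]*h[2] = 1
  r_xh[2] = x[0]*h[2] = 6
r_xh = [1, 1, 3, 1, 6] (for k = -2, ..., 2)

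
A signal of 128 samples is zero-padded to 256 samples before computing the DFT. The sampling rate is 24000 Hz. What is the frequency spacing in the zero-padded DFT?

Original DFT: N = 128, resolution = f_s/N = 24000/128 = 375/2 Hz
Zero-padded DFT: N = 256, resolution = f_s/N = 24000/256 = 375/4 Hz
Zero-padding interpolates the spectrum (finer frequency grid)
but does NOT improve the true spectral resolution (ability to resolve close frequencies).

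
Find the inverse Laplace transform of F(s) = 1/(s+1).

Standard pair: k/(s+a) <-> k*e^(-at)*u(t)
With k=1, a=1: f(t) = e^(-t)*u(t)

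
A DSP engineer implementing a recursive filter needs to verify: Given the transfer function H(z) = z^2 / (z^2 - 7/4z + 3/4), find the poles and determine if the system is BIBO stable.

Poles are roots of the denominator: z^2 - 7/4z + 3/4 = 0.
Quadratic formula: z = [-(-7/4) +/- sqrt((-7/4)^2 - 4*(3/4))] / 2
Discriminant = 49/16 - 3 = 1/16; sqrt = 1/4.
z = (7/4 +/- 1/4) / 2 => z = 1 or z = 3/4.
|p1| = 1, |p2| = 3/4.
For BIBO stability, all poles must lie inside the unit circle (|p| < 1).
System is UNSTABLE since at least one |p| >= 1.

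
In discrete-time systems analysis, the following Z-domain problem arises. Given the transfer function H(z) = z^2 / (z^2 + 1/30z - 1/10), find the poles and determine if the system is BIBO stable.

Poles are roots of the denominator: z^2 + 1/30z - 1/10 = 0.
Quadratic formula: z = [-(1/30) +/- sqrt((1/30)^2 - 4*(-1/10))] / 2
Discriminant = 1/900 + 2/5 = 361/900; sqrt = 19/30.
z = (-1/30 +/- 19/30) / 2 => z = 3/10 or z = -1/3.
|p1| = 1/3, |p2| = 3/10.
For BIBO stability, all poles must lie inside the unit circle (|p| < 1).
System is STABLE since both |p| < 1.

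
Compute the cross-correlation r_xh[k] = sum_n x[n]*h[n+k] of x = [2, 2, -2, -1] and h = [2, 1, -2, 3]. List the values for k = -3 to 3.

Both sequences indexed from 0 and zero outside their support.
Lags with overlap: k = -3 to 3.
  r_xh[-3] = x[3]*h[0] = -2
  r_xh[-2] = x[2]*h[0] + x[3]*h[1] = -5
  r_xh[-1] = x[1]*h[0] + x[2]*h[1] + x[3]*h[2] = 4
  r_xh[0] = x[0]*h[0] + x[1]*h[1] + x[2]*h[2] + x[3]*h[3] = 7
  r_xh[1] = x[0]*h[1] + x[1]*h[2] + x[2]*h[3] = -8
  r_xh[2] = x[0]*h[2] + x[1]*h[3] = 2
  r_xh[3] = x[0]*h[3] = 6
r_xh = [-2, -5, 4, 7, -8, 2, 6] (for k = -3, ..., 3)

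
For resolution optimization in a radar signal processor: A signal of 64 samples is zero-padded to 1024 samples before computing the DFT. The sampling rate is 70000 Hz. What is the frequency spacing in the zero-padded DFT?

Original DFT: N = 64, resolution = f_s/N = 70000/64 = 4375/4 Hz
Zero-padded DFT: N = 1024, resolution = f_s/N = 70000/1024 = 4375/64 Hz
Zero-padding interpolates the spectrum (finer frequency grid)
but does NOT improve the true spectral resolution (ability to resolve close frequencies).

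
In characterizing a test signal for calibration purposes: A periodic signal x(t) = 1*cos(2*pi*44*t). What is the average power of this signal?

Average power of A*cos(wt) is A^2/2.
P = 1^2 / 2 = 1/2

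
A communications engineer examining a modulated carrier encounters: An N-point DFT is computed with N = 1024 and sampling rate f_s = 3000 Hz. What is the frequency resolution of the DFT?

DFT frequency resolution = f_s / N
= 3000 / 1024 = 375/128 Hz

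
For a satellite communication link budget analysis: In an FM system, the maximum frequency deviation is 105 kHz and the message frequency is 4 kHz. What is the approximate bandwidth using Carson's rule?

Carson's rule: BW = 2*(delta_f + f_m)
= 2*(105 + 4) kHz = 218 kHz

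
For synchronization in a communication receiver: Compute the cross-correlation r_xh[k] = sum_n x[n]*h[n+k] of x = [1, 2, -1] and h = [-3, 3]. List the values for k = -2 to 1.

Both sequences indexed from 0 and zero outside their support.
Lags with overlap: k = -2 to 1.
  r_xh[-2] = x[2]*h[0] = 3
  r_xh[-1] = x[1]*h[0] + x[2]*h[1] = -9
  r_xh[0] = x[0]*h[0] + x[1]*h[1] = 3
  r_xh[1] = x[0]*h[1] = 3
r_xh = [3, -9, 3, 3] (for k = -2, ..., 1)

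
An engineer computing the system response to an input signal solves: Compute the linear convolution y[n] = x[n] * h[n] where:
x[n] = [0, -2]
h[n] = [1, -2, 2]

y[n] = sum_k x[k]*h[n-k]. Output length = len(x) + len(h) - 1 = 2 + 3 - 1 = 4.
y[0] = 0*1 = 0
y[1] = -2*1 + 0*-2 = -2
y[2] = -2*-2 + 0*2 = 4
y[3] = -2*2 = -4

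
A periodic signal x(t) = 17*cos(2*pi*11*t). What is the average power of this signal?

Average power of A*cos(wt) is A^2/2.
P = 17^2 / 2 = 289/2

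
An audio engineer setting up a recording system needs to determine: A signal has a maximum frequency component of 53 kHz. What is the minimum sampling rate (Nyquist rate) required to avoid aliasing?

By the Nyquist-Shannon sampling theorem,
the minimum sampling rate (Nyquist rate) must be at least 2 * f_max.
Nyquist rate = 2 * 53 kHz = 106 kHz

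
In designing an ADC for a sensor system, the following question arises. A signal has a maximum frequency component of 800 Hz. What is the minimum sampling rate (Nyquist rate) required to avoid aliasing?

By the Nyquist-Shannon sampling theorem,
the minimum sampling rate (Nyquist rate) must be at least 2 * f_max.
Nyquist rate = 2 * 800 Hz = 1600 Hz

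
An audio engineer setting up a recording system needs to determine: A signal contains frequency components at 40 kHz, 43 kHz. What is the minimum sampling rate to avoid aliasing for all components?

The highest frequency component is f_max = 43 kHz.
Nyquist rate = 2 * f_max = 2 * 43 kHz = 86 kHz.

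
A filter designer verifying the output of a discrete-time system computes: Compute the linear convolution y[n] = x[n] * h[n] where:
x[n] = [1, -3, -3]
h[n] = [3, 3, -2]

y[n] = sum_k x[k]*h[n-k]. Output length = len(x) + len(h) - 1 = 3 + 3 - 1 = 5.
y[0] = 1*3 = 3
y[1] = -3*3 + 1*3 = -6
y[2] = -3*3 + -3*3 + 1*-2 = -20
y[3] = -3*3 + -3*-2 = -3
y[4] = -3*-2 = 6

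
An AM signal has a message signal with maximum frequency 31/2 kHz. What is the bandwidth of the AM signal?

In AM (double-sideband), the bandwidth is twice the message frequency.
BW = 2 * f_m = 2 * 31/2 kHz = 31 kHz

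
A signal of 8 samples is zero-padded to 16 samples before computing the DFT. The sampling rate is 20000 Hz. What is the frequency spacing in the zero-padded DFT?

Original DFT: N = 8, resolution = f_s/N = 20000/8 = 2500 Hz
Zero-padded DFT: N = 16, resolution = f_s/N = 20000/16 = 1250 Hz
Zero-padding interpolates the spectrum (finer frequency grid)
but does NOT improve the true spectral resolution (ability to resolve close frequencies).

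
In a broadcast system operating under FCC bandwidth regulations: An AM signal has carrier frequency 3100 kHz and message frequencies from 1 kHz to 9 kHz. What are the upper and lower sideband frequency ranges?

Upper sideband (USB) = fc + [fm_low, fm_high] = 3100 + [1, 9] = [3101, 3109] kHz
Lower sideband (LSB) = fc - [fm_high, fm_low] = 3100 - [9, 1] = [3091, 3099] kHz
Total occupied spectrum: 3091 kHz to 3109 kHz (plus carrier at 3100 kHz)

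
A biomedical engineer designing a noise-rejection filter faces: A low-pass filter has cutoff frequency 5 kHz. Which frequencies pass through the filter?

A low-pass filter passes all frequencies below the cutoff frequency 5 kHz and attenuates higher frequencies.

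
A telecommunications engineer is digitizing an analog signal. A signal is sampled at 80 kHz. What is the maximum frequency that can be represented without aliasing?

The maximum frequency that can be represented without aliasing
is the Nyquist frequency: f_max = f_s / 2 = 80 kHz / 2 = 40 kHz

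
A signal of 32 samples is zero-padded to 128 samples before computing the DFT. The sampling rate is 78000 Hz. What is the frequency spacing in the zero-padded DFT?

Original DFT: N = 32, resolution = f_s/N = 78000/32 = 4875/2 Hz
Zero-padded DFT: N = 128, resolution = f_s/N = 78000/128 = 4875/8 Hz
Zero-padding interpolates the spectrum (finer frequency grid)
but does NOT improve the true spectral resolution (ability to resolve close frequencies).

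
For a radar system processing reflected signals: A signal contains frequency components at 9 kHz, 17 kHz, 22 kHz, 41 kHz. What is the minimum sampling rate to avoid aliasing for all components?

The highest frequency component is f_max = 41 kHz.
Nyquist rate = 2 * f_max = 2 * 41 kHz = 82 kHz.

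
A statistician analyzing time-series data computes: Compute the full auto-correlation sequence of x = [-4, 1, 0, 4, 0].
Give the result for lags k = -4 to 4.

r_xx[k] = sum_m x[m]*x[m+k], indexed from 0, for k = -4 to 4:
  r_xx[-4] = x[4]*x[0] = 0
  r_xx[-3] = x[3]*x[0] + x[4]*x[1] = -16
  r_xx[-2] = x[2]*x[0] + x[3]*x[1] + x[4]*x[2] = 4
  r_xx[-1] = x[1]*x[0] + x[2]*x[1] + x[3]*x[2] + x[4]*x[3] = -4
  r_xx[0] = x[0]*x[0] + x[1]*x[1] + x[2]*x[2] + x[3]*x[3] + x[4]*x[4] = 33
  r_xx[1] = x[0]*x[1] + x[1]*x[2] + x[2]*x[3] + x[3]*x[4] = -4
  r_xx[2] = x[0]*x[2] + x[1]*x[3] + x[2]*x[4] = 4
  r_xx[3] = x[0]*x[3] + x[1]*x[4] = -16
  r_xx[4] = x[0]*x[4] = 0
r_xx = [0, -16, 4, -4, 33, -4, 4, -16, 0]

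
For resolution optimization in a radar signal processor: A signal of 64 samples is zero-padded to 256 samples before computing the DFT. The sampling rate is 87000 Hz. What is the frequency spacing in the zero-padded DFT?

Original DFT: N = 64, resolution = f_s/N = 87000/64 = 10875/8 Hz
Zero-padded DFT: N = 256, resolution = f_s/N = 87000/256 = 10875/32 Hz
Zero-padding interpolates the spectrum (finer frequency grid)
but does NOT improve the true spectral resolution (ability to resolve close frequencies).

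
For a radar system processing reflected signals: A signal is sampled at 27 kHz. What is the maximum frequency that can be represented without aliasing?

The maximum frequency that can be represented without aliasing
is the Nyquist frequency: f_max = f_s / 2 = 27 kHz / 2 = 27/2 kHz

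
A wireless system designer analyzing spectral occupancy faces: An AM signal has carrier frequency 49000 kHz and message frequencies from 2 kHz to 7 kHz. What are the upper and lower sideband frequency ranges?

Upper sideband (USB) = fc + [fm_low, fm_high] = 49000 + [2, 7] = [49002, 49007] kHz
Lower sideband (LSB) = fc - [fm_high, fm_low] = 49000 - [7, 2] = [48993, 48998] kHz
Total occupied spectrum: 48993 kHz to 49007 kHz (plus carrier at 49000 kHz)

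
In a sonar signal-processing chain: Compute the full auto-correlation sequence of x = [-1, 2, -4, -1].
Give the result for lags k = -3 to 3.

r_xx[k] = sum_m x[m]*x[m+k], indexed from 0, for k = -3 to 3:
  r_xx[-3] = x[3]*x[0] = 1
  r_xx[-2] = x[2]*x[0] + x[3]*x[1] = 2
  r_xx[-1] = x[1]*x[0] + x[2]*x[1] + x[3]*x[2] = -6
  r_xx[0] = x[0]*x[0] + x[1]*x[1] + x[2]*x[2] + x[3]*x[3] = 22
  r_xx[1] = x[0]*x[1] + x[1]*x[2] + x[2]*x[3] = -6
  r_xx[2] = x[0]*x[2] + x[1]*x[3] = 2
  r_xx[3] = x[0]*x[3] = 1
r_xx = [1, 2, -6, 22, -6, 2, 1]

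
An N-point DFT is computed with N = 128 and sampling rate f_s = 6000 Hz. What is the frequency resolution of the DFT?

DFT frequency resolution = f_s / N
= 6000 / 128 = 375/8 Hz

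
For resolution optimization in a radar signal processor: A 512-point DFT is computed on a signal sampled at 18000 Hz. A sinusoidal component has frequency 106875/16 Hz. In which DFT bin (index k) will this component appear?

DFT frequency resolution = f_s/N = 18000/512 = 1125/32 Hz
Bin index k = f_signal / resolution = 106875/16 / 1125/32 = 190
The signal frequency 106875/16 Hz falls in DFT bin k = 190.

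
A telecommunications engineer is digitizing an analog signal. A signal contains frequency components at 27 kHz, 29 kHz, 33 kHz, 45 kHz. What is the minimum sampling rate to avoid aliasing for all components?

The highest frequency component is f_max = 45 kHz.
Nyquist rate = 2 * f_max = 2 * 45 kHz = 90 kHz.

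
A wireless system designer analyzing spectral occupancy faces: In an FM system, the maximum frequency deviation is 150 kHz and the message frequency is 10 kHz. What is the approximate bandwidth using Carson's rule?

Carson's rule: BW = 2*(delta_f + f_m)
= 2*(150 + 10) kHz = 320 kHz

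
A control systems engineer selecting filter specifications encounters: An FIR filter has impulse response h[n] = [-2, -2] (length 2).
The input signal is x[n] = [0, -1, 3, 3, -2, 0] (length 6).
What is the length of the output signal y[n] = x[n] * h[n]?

For linear convolution, the output length is:
len(y) = len(x) + len(h) - 1 = 6 + 2 - 1 = 7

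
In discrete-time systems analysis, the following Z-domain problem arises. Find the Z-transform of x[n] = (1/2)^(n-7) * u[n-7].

Time-shifting property: if X(z) = Z{x[n]}, then Z{x[n-d]} = z^(-d) * X(z)
X(z) = z/(z - 1/2) for x[n] = (1/2)^n * u[n]
Z{x[n-7]} = z^(-7) * z/(z - 1/2) = z^(-6)/(z - 1/2)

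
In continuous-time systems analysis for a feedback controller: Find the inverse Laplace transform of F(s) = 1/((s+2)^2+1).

Standard pair: w/((s+a)^2+w^2) <-> e^(-at)*sin(wt)*u(t)
With a=2, w=1: f(t) = e^(-2t)*sin(t)*u(t)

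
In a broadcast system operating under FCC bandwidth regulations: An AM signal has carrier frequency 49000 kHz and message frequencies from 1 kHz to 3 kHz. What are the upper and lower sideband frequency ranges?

Upper sideband (USB) = fc + [fm_low, fm_high] = 49000 + [1, 3] = [49001, 49003] kHz
Lower sideband (LSB) = fc - [fm_high, fm_low] = 49000 - [3, 1] = [48997, 48999] kHz
Total occupied spectrum: 48997 kHz to 49003 kHz (plus carrier at 49000 kHz)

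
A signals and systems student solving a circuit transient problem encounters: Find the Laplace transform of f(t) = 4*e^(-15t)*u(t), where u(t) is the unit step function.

Standard Laplace transform pair:
e^(-at)*u(t) <-> 1/(s+a)
With a = 15: L{4*e^(-15t)*u(t)} = 4/(s+15), ROC: Re(s) > -15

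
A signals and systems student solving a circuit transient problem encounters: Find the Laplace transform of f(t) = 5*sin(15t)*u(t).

Standard pair: sin(wt)*u(t) <-> w/(s^2+w^2)
With w = 15: L{5*sin(15t)*u(t)} = 75/(s^2+225)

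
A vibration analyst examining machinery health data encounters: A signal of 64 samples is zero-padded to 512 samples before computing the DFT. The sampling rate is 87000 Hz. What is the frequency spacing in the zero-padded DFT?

Original DFT: N = 64, resolution = f_s/N = 87000/64 = 10875/8 Hz
Zero-padded DFT: N = 512, resolution = f_s/N = 87000/512 = 10875/64 Hz
Zero-padding interpolates the spectrum (finer frequency grid)
but does NOT improve the true spectral resolution (ability to resolve close frequencies).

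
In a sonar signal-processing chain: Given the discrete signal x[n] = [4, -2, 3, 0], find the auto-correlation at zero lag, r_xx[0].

The auto-correlation at zero lag r_xx[0] equals the signal energy.
r_xx[0] = sum of x[n]^2 = 4^2 + (-2)^2 + 3^2 + 0^2
= 16 + 4 + 9 + 0 = 29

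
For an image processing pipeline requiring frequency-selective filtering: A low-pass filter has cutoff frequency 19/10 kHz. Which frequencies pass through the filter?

A low-pass filter passes all frequencies below the cutoff frequency 19/10 kHz and attenuates higher frequencies.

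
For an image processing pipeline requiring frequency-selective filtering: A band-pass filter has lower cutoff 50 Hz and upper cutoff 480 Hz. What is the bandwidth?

Bandwidth = f_high - f_low
= 480 Hz - 50 Hz = 430 Hz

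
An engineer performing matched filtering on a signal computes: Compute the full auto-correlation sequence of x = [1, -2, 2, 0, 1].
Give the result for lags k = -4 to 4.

r_xx[k] = sum_m x[m]*x[m+k], indexed from 0, for k = -4 to 4:
  r_xx[-4] = x[4]*x[0] = 1
  r_xx[-3] = x[3]*x[0] + x[4]*x[1] = -2
  r_xx[-2] = x[2]*x[0] + x[3]*x[1] + x[4]*x[2] = 4
  r_xx[-1] = x[1]*x[0] + x[2]*x[1] + x[3]*x[2] + x[4]*x[3] = -6
  r_xx[0] = x[0]*x[0] + x[1]*x[1] + x[2]*x[2] + x[3]*x[3] + x[4]*x[4] = 10
  r_xx[1] = x[0]*x[1] + x[1]*x[2] + x[2]*x[3] + x[3]*x[4] = -6
  r_xx[2] = x[0]*x[2] + x[1]*x[3] + x[2]*x[4] = 4
  r_xx[3] = x[0]*x[3] + x[1]*x[4] = -2
  r_xx[4] = x[0]*x[4] = 1
r_xx = [1, -2, 4, -6, 10, -6, 4, -2, 1]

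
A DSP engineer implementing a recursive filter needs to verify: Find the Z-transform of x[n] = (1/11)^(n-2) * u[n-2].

Time-shifting property: if X(z) = Z{x[n]}, then Z{x[n-d]} = z^(-d) * X(z)
X(z) = z/(z - 1/11) for x[n] = (1/11)^n * u[n]
Z{x[n-2]} = z^(-2) * z/(z - 1/11) = z^(-1)/(z - 1/11)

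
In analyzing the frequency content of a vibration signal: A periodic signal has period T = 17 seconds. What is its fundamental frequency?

The fundamental frequency is the reciprocal of the period.
f = 1/T = 1/(17) = 1/17 Hz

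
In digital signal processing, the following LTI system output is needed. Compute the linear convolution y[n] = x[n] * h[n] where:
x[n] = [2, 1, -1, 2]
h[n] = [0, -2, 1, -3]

y[n] = sum_k x[k]*h[n-k]. Output length = len(x) + len(h) - 1 = 4 + 4 - 1 = 7.
y[0] = 2*0 = 0
y[1] = 1*0 + 2*-2 = -4
y[2] = -1*0 + 1*-2 + 2*1 = 0
y[3] = 2*0 + -1*-2 + 1*1 + 2*-3 = -3
y[4] = 2*-2 + -1*1 + 1*-3 = -8
y[5] = 2*1 + -1*-3 = 5
y[6] = 2*-3 = -6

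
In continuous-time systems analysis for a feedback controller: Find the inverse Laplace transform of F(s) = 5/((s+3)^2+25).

Standard pair: w/((s+a)^2+w^2) <-> e^(-at)*sin(wt)*u(t)
With a=3, w=5: f(t) = e^(-3t)*sin(5t)*u(t)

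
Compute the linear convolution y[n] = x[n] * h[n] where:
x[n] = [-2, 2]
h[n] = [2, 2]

y[n] = sum_k x[k]*h[n-k]. Output length = len(x) + len(h) - 1 = 2 + 2 - 1 = 3.
y[0] = -2*2 = -4
y[1] = 2*2 + -2*2 = 0
y[2] = 2*2 = 4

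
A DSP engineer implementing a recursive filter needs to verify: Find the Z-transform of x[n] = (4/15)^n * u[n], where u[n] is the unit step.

The Z-transform of a^n * u[n] is z/(z-a) for |z| > |a|.
Here a = 4/15, so X(z) = z/(z - (4/15)) = 15z/(15z - 4)
ROC: |z| > 4/15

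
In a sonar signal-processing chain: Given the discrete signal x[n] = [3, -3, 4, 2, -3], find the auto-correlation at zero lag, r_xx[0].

The auto-correlation at zero lag r_xx[0] equals the signal energy.
r_xx[0] = sum of x[n]^2 = 3^2 + (-3)^2 + 4^2 + 2^2 + (-3)^2
= 9 + 9 + 16 + 4 + 9 = 47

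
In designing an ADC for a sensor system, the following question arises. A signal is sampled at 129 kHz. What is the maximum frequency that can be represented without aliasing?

The maximum frequency that can be represented without aliasing
is the Nyquist frequency: f_max = f_s / 2 = 129 kHz / 2 = 129/2 kHz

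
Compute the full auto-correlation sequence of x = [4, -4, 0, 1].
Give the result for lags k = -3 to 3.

r_xx[k] = sum_m x[m]*x[m+k], indexed from 0, for k = -3 to 3:
  r_xx[-3] = x[3]*x[0] = 4
  r_xx[-2] = x[2]*x[0] + x[3]*x[1] = -4
  r_xx[-1] = x[1]*x[0] + x[2]*x[1] + x[3]*x[2] = -16
  r_xx[0] = x[0]*x[0] + x[1]*x[1] + x[2]*x[2] + x[3]*x[3] = 33
  r_xx[1] = x[0]*x[1] + x[1]*x[2] + x[2]*x[3] = -16
  r_xx[2] = x[0]*x[2] + x[1]*x[3] = -4
  r_xx[3] = x[0]*x[3] = 4
r_xx = [4, -4, -16, 33, -16, -4, 4]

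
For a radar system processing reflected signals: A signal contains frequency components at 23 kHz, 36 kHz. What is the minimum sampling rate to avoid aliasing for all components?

The highest frequency component is f_max = 36 kHz.
Nyquist rate = 2 * f_max = 2 * 36 kHz = 72 kHz.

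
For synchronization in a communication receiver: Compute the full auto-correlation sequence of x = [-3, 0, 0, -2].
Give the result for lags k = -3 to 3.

r_xx[k] = sum_m x[m]*x[m+k], indexed from 0, for k = -3 to 3:
  r_xx[-3] = x[3]*x[0] = 6
  r_xx[-2] = x[2]*x[0] + x[3]*x[1] = 0
  r_xx[-1] = x[1]*x[0] + x[2]*x[1] + x[3]*x[2] = 0
  r_xx[0] = x[0]*x[0] + x[1]*x[1] + x[2]*x[2] + x[3]*x[3] = 13
  r_xx[1] = x[0]*x[1] + x[1]*x[2] + x[2]*x[3] = 0
  r_xx[2] = x[0]*x[2] + x[1]*x[3] = 0
  r_xx[3] = x[0]*x[3] = 6
r_xx = [6, 0, 0, 13, 0, 0, 6]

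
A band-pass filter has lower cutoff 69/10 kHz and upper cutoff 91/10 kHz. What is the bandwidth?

Bandwidth = f_high - f_low
= 91/10 kHz - 69/10 kHz = 11/5 kHz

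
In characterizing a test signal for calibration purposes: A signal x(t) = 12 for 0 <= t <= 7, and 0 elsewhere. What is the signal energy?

Energy = integral of |x(t)|^2 dt over the signal duration
= 12^2 * 7 = 144 * 7 = 1008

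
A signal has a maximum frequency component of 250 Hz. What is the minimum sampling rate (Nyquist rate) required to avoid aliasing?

By the Nyquist-Shannon sampling theorem,
the minimum sampling rate (Nyquist rate) must be at least 2 * f_max.
Nyquist rate = 2 * 250 Hz = 500 Hz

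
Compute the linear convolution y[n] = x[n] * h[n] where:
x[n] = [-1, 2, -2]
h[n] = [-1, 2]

y[n] = sum_k x[k]*h[n-k]. Output length = len(x) + len(h) - 1 = 3 + 2 - 1 = 4.
y[0] = -1*-1 = 1
y[1] = 2*-1 + -1*2 = -4
y[2] = -2*-1 + 2*2 = 6
y[3] = -2*2 = -4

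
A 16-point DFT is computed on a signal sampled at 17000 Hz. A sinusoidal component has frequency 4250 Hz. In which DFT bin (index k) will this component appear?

DFT frequency resolution = f_s/N = 17000/16 = 2125/2 Hz
Bin index k = f_signal / resolution = 4250 / 2125/2 = 4
The signal frequency 4250 Hz falls in DFT bin k = 4.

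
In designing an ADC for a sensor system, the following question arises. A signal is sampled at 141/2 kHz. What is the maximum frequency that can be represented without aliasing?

The maximum frequency that can be represented without aliasing
is the Nyquist frequency: f_max = f_s / 2 = 141/2 kHz / 2 = 141/4 kHz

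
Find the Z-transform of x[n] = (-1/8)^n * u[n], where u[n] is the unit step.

The Z-transform of a^n * u[n] is z/(z-a) for |z| > |a|.
Here a = -1/8, so X(z) = z/(z - (-1/8)) = 8z/(8z + 1)
ROC: |z| > 1/8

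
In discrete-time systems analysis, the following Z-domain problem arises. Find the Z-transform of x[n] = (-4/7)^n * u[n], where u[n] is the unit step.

The Z-transform of a^n * u[n] is z/(z-a) for |z| > |a|.
Here a = -4/7, so X(z) = z/(z - (-4/7)) = 7z/(7z + 4)
ROC: |z| > 4/7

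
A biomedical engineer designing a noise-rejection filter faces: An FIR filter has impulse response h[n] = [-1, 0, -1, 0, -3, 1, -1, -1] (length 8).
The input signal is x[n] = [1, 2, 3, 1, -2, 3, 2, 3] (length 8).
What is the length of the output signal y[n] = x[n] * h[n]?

For linear convolution, the output length is:
len(y) = len(x) + len(h) - 1 = 8 + 8 - 1 = 15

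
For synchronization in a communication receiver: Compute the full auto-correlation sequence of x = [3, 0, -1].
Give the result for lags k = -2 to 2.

r_xx[k] = sum_m x[m]*x[m+k], indexed from 0, for k = -2 to 2:
  r_xx[-2] = x[2]*x[0] = -3
  r_xx[-1] = x[1]*x[0] + x[2]*x[1] = 0
  r_xx[0] = x[0]*x[0] + x[1]*x[1] + x[2]*x[2] = 10
  r_xx[1] = x[0]*x[1] + x[1]*x[2] = 0
  r_xx[2] = x[0]*x[2] = -3
r_xx = [-3, 0, 10, 0, -3]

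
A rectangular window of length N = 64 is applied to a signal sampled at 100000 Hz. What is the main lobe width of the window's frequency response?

For a rectangular window of length N,
the main lobe width in frequency is 2*f_s/N.
= 2*100000/64 = 3125 Hz
This determines the minimum frequency separation for resolving two sinusoids.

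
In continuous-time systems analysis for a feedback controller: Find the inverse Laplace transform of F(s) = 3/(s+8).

Standard pair: k/(s+a) <-> k*e^(-at)*u(t)
With k=3, a=8: f(t) = 3*e^(-8t)*u(t)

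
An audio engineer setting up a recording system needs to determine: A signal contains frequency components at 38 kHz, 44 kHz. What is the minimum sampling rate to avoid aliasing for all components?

The highest frequency component is f_max = 44 kHz.
Nyquist rate = 2 * f_max = 2 * 44 kHz = 88 kHz.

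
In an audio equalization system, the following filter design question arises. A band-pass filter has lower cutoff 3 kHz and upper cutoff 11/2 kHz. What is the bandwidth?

Bandwidth = f_high - f_low
= 11/2 kHz - 3 kHz = 5/2 kHz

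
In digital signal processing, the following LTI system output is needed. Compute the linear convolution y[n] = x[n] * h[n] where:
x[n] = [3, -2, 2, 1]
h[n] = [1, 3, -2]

y[n] = sum_k x[k]*h[n-k]. Output length = len(x) + len(h) - 1 = 4 + 3 - 1 = 6.
y[0] = 3*1 = 3
y[1] = -2*1 + 3*3 = 7
y[2] = 2*1 + -2*3 + 3*-2 = -10
y[3] = 1*1 + 2*3 + -2*-2 = 11
y[4] = 1*3 + 2*-2 = -1
y[5] = 1*-2 = -2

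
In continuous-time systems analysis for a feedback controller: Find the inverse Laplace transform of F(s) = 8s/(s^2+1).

Standard pair: s/(s^2+w^2) <-> cos(wt)*u(t)
With k=8, w=1: f(t) = 8*cos(t)*u(t)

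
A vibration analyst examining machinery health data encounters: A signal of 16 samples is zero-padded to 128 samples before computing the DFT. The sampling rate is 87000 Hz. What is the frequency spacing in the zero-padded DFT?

Original DFT: N = 16, resolution = f_s/N = 87000/16 = 10875/2 Hz
Zero-padded DFT: N = 128, resolution = f_s/N = 87000/128 = 10875/16 Hz
Zero-padding interpolates the spectrum (finer frequency grid)
but does NOT improve the true spectral resolution (ability to resolve close frequencies).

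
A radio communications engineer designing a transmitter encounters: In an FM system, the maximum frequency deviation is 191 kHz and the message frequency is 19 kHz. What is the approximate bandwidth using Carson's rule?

Carson's rule: BW = 2*(delta_f + f_m)
= 2*(191 + 19) kHz = 420 kHz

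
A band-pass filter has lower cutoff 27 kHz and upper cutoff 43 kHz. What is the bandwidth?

Bandwidth = f_high - f_low
= 43 kHz - 27 kHz = 16 kHz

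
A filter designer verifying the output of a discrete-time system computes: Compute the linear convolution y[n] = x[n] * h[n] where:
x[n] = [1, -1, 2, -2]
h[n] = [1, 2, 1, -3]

y[n] = sum_k x[k]*h[n-k]. Output length = len(x) + len(h) - 1 = 4 + 4 - 1 = 7.
y[0] = 1*1 = 1
y[1] = -1*1 + 1*2 = 1
y[2] = 2*1 + -1*2 + 1*1 = 1
y[3] = -2*1 + 2*2 + -1*1 + 1*-3 = -2
y[4] = -2*2 + 2*1 + -1*-3 = 1
y[5] = -2*1 + 2*-3 = -8
y[6] = -2*-3 = 6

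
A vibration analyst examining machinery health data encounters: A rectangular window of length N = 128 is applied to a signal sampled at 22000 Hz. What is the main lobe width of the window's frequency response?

For a rectangular window of length N,
the main lobe width in frequency is 2*f_s/N.
= 2*22000/128 = 1375/4 Hz
This determines the minimum frequency separation for resolving two sinusoids.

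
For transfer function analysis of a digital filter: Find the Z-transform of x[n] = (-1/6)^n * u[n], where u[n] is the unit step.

The Z-transform of a^n * u[n] is z/(z-a) for |z| > |a|.
Here a = -1/6, so X(z) = z/(z - (-1/6)) = 6z/(6z + 1)
ROC: |z| > 1/6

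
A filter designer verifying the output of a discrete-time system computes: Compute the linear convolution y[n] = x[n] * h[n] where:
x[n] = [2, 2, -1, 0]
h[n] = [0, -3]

y[n] = sum_k x[k]*h[n-k]. Output length = len(x) + len(h) - 1 = 4 + 2 - 1 = 5.
y[0] = 2*0 = 0
y[1] = 2*0 + 2*-3 = -6
y[2] = -1*0 + 2*-3 = -6
y[3] = 0*0 + -1*-3 = 3
y[4] = 0*-3 = 0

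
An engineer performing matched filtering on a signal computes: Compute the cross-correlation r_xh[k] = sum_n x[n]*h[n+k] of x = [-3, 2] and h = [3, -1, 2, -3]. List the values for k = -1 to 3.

Both sequences indexed from 0 and zero outside their support.
Lags with overlap: k = -1 to 3.
  r_xh[-1] = x[1]*h[0] = 6
  r_xh[0] = x[0]*h[0] + x[1]*h[1] = -11
  r_xh[1] = x[0]*h[1] + x[1]*h[2] = 7
  r_xh[2] = x[0]*h[2] + x[1]*h[3] = -12
  r_xh[3] = x[0]*h[3] = 9
r_xh = [6, -11, 7, -12, 9] (for k = -1, ..., 3)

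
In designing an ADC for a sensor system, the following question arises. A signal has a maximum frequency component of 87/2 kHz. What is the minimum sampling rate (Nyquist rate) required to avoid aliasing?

By the Nyquist-Shannon sampling theorem,
the minimum sampling rate (Nyquist rate) must be at least 2 * f_max.
Nyquist rate = 2 * 87/2 kHz = 87 kHz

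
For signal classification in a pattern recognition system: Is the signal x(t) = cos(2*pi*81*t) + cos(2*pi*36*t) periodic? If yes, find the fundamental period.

f1 = 81 Hz, f2 = 36 Hz
Period T1 = 1/81, T2 = 1/36
Ratio T1/T2 = 36/81, which is rational.
The signal is periodic with fundamental period T = 1/GCD(81,36) = 1/9 s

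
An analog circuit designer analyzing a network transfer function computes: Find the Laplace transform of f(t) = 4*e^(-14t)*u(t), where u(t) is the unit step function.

Standard Laplace transform pair:
e^(-at)*u(t) <-> 1/(s+a)
With a = 14: L{4*e^(-14t)*u(t)} = 4/(s+14), ROC: Re(s) > -14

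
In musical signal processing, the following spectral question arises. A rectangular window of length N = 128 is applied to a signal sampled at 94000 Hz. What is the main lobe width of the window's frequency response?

For a rectangular window of length N,
the main lobe width in frequency is 2*f_s/N.
= 2*94000/128 = 5875/4 Hz
This determines the minimum frequency separation for resolving two sinusoids.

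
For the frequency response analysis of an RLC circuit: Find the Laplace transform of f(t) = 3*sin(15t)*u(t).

Standard pair: sin(wt)*u(t) <-> w/(s^2+w^2)
With w = 15: L{3*sin(15t)*u(t)} = 45/(s^2+225)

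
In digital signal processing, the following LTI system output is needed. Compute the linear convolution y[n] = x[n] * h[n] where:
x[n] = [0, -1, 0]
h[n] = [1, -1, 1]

y[n] = sum_k x[k]*h[n-k]. Output length = len(x) + len(h) - 1 = 3 + 3 - 1 = 5.
y[0] = 0*1 = 0
y[1] = -1*1 + 0*-1 = -1
y[2] = 0*1 + -1*-1 + 0*1 = 1
y[3] = 0*-1 + -1*1 = -1
y[4] = 0*1 = 0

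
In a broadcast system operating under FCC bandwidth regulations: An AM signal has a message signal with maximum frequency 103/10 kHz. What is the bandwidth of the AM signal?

In AM (double-sideband), the bandwidth is twice the message frequency.
BW = 2 * f_m = 2 * 103/10 kHz = 103/5 kHz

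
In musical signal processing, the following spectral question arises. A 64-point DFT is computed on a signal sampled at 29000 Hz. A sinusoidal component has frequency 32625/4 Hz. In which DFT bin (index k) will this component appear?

DFT frequency resolution = f_s/N = 29000/64 = 3625/8 Hz
Bin index k = f_signal / resolution = 32625/4 / 3625/8 = 18
The signal frequency 32625/4 Hz falls in DFT bin k = 18.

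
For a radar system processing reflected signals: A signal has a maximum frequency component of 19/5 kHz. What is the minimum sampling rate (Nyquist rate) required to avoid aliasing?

By the Nyquist-Shannon sampling theorem,
the minimum sampling rate (Nyquist rate) must be at least 2 * f_max.
Nyquist rate = 2 * 19/5 kHz = 38/5 kHz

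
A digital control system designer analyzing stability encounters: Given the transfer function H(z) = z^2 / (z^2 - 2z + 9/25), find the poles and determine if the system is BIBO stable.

Poles are roots of the denominator: z^2 - 2z + 9/25 = 0.
Quadratic formula: z = [-(-2) +/- sqrt((-2)^2 - 4*(9/25))] / 2
Discriminant = 4 - 36/25 = 64/25; sqrt = 8/5.
z = (2 +/- 8/5) / 2 => z = 9/5 or z = 1/5.
|p1| = 9/5, |p2| = 1/5.
For BIBO stability, all poles must lie inside the unit circle (|p| < 1).
System is UNSTABLE since at least one |p| >= 1.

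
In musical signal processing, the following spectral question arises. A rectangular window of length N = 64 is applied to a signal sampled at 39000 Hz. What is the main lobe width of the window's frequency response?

For a rectangular window of length N,
the main lobe width in frequency is 2*f_s/N.
= 2*39000/64 = 4875/4 Hz
This determines the minimum frequency separation for resolving two sinusoids.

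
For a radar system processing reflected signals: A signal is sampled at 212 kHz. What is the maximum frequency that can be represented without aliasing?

The maximum frequency that can be represented without aliasing
is the Nyquist frequency: f_max = f_s / 2 = 212 kHz / 2 = 106 kHz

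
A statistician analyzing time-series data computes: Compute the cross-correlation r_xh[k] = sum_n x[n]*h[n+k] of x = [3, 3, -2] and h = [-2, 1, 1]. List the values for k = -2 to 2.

Both sequences indexed from 0 and zero outside their support.
Lags with overlap: k = -2 to 2.
  r_xh[-2] = x[2]*h[0] = 4
  r_xh[-1] = x[1]*h[0] + x[2]*h[1] = -8
  r_xh[0] = x[0]*h[0] + x[1]*h[1] + x[2]*h[2] = -5
  r_xh[1] = x[0]*h[1] + x[1]*h[2] = 6
  r_xh[2] = x[0]*h[2] = 3
r_xh = [4, -8, -5, 6, 3] (for k = -2, ..., 2)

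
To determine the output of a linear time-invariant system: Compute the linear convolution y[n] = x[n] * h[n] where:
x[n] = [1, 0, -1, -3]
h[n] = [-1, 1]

y[n] = sum_k x[k]*h[n-k]. Output length = len(x) + len(h) - 1 = 4 + 2 - 1 = 5.
y[0] = 1*-1 = -1
y[1] = 0*-1 + 1*1 = 1
y[2] = -1*-1 + 0*1 = 1
y[3] = -3*-1 + -1*1 = 2
y[4] = -3*1 = -3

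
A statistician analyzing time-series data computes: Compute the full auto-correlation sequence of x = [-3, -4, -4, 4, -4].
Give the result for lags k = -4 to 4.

r_xx[k] = sum_m x[m]*x[m+k], indexed from 0, for k = -4 to 4:
  r_xx[-4] = x[4]*x[0] = 12
  r_xx[-3] = x[3]*x[0] + x[4]*x[1] = 4
  r_xx[-2] = x[2]*x[0] + x[3]*x[1] + x[4]*x[2] = 12
  r_xx[-1] = x[1]*x[0] + x[2]*x[1] + x[3]*x[2] + x[4]*x[3] = -4
  r_xx[0] = x[0]*x[0] + x[1]*x[1] + x[2]*x[2] + x[3]*x[3] + x[4]*x[4] = 73
  r_xx[1] = x[0]*x[1] + x[1]*x[2] + x[2]*x[3] + x[3]*x[4] = -4
  r_xx[2] = x[0]*x[2] + x[1]*x[3] + x[2]*x[4] = 12
  r_xx[3] = x[0]*x[3] + x[1]*x[4] = 4
  r_xx[4] = x[0]*x[4] = 12
r_xx = [12, 4, 12, -4, 73, -4, 12, 4, 12]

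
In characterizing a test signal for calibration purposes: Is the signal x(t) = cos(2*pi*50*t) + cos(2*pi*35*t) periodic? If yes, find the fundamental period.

f1 = 50 Hz, f2 = 35 Hz
Period T1 = 1/50, T2 = 1/35
Ratio T1/T2 = 35/50, which is rational.
The signal is periodic with fundamental period T = 1/GCD(50,35) = 1/5 s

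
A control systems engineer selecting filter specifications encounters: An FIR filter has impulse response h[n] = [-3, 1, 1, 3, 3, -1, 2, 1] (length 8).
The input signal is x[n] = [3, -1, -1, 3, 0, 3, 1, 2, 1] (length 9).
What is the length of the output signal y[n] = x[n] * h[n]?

For linear convolution, the output length is:
len(y) = len(x) + len(h) - 1 = 9 + 8 - 1 = 16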